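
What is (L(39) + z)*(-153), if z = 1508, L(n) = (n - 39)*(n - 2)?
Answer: -230724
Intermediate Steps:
L(n) = (-39 + n)*(-2 + n)
(L(39) + z)*(-153) = ((78 + 39² - 41*39) + 1508)*(-153) = ((78 + 1521 - 1599) + 1508)*(-153) = (0 + 1508)*(-153) = 1508*(-153) = -230724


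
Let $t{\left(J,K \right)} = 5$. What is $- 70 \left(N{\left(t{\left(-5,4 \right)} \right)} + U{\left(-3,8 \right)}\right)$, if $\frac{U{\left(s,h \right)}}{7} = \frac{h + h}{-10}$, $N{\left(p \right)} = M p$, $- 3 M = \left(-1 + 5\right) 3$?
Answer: $2184$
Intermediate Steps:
$M = -4$ ($M = - \frac{\left(-1 + 5\right) 3}{3} = - \frac{4 \cdot 3}{3} = \left(- \frac{1}{3}\right) 12 = -4$)
$N{\left(p \right)} = - 4 p$
$U{\left(s,h \right)} = - \frac{7 h}{5}$ ($U{\left(s,h \right)} = 7 \frac{h + h}{-10} = 7 \cdot 2 h \left(- \frac{1}{10}\right) = 7 \left(- \frac{h}{5}\right) = - \frac{7 h}{5}$)
$- 70 \left(N{\left(t{\left(-5,4 \right)} \right)} + U{\left(-3,8 \right)}\right) = - 70 \left(\left(-4\right) 5 - \frac{56}{5}\right) = - 70 \left(-20 - \frac{56}{5}\right) = \left(-70\right) \left(- \frac{156}{5}\right) = 2184$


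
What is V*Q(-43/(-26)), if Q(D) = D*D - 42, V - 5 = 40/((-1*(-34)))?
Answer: -2787015/11492 ≈ -242.52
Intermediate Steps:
V = 105/17 (V = 5 + 40/((-1*(-34))) = 5 + 40/34 = 5 + 40*(1/34) = 5 + 20/17 = 105/17 ≈ 6.1765)
Q(D) = -42 + D**2 (Q(D) = D**2 - 42 = -42 + D**2)
V*Q(-43/(-26)) = 105*(-42 + (-43/(-26))**2)/17 = 105*(-42 + (-43*(-1/26))**2)/17 = 105*(-42 + (43/26)**2)/17 = 105*(-42 + 1849/676)/17 = (105/17)*(-26543/676) = -2787015/11492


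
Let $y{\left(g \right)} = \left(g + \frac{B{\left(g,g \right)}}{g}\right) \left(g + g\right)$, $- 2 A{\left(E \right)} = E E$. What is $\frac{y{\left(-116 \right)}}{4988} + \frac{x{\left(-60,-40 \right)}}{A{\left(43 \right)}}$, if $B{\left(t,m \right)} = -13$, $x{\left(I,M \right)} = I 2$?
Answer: $\frac{591969}{107242} \approx 5.5199$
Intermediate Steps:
$x{\left(I,M \right)} = 2 I$
$A{\left(E \right)} = - \frac{E^{2}}{2}$ ($A{\left(E \right)} = - \frac{E E}{2} = - \frac{E^{2}}{2}$)
$y{\left(g \right)} = 2 g \left(g - \frac{13}{g}\right)$ ($y{\left(g \right)} = \left(g - \frac{13}{g}\right) \left(g + g\right) = \left(g - \frac{13}{g}\right) 2 g = 2 g \left(g - \frac{13}{g}\right)$)
$\frac{y{\left(-116 \right)}}{4988} + \frac{x{\left(-60,-40 \right)}}{A{\left(43 \right)}} = \frac{-26 + 2 \left(-116\right)^{2}}{4988} + \frac{2 \left(-60\right)}{\left(- \frac{1}{2}\right) 43^{2}} = \left(-26 + 2 \cdot 13456\right) \frac{1}{4988} - \frac{120}{\left(- \frac{1}{2}\right) 1849} = \left(-26 + 26912\right) \frac{1}{4988} - \frac{120}{- \frac{1849}{2}} = 26886 \cdot \frac{1}{4988} - - \frac{240}{1849} = \frac{13443}{2494} + \frac{240}{1849} = \frac{591969}{107242}$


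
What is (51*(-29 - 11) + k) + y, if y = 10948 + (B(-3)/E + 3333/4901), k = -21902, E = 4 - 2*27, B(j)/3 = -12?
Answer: -1591918307/122525 ≈ -12993.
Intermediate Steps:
B(j) = -36 (B(j) = 3*(-12) = -36)
E = -50 (E = 4 - 54 = -50)
y = 1341575243/122525 (y = 10948 + (-36/(-50) + 3333/4901) = 10948 + (-36*(-1/50) + 3333*(1/4901)) = 10948 + (18/25 + 3333/4901) = 10948 + 171543/122525 = 1341575243/122525 ≈ 10949.)
(51*(-29 - 11) + k) + y = (51*(-29 - 11) - 21902) + 1341575243/122525 = (51*(-40) - 21902) + 1341575243/122525 = (-2040 - 21902) + 1341575243/122525 = -23942 + 1341575243/122525 = -1591918307/122525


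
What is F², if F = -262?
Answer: 68644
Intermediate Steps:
F² = (-262)² = 68644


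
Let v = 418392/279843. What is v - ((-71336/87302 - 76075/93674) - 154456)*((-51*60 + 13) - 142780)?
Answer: -8591198670812485945828251/381422629802494 ≈ -2.2524e+10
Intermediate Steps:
v = 139464/93281 (v = 418392*(1/279843) = 139464/93281 ≈ 1.4951)
v - ((-71336/87302 - 76075/93674) - 154456)*((-51*60 + 13) - 142780) = 139464/93281 - ((-71336/87302 - 76075/93674) - 154456)*((-51*60 + 13) - 142780) = 139464/93281 - ((-71336*1/87302 - 76075*1/93674) - 154456)*((-3060 + 13) - 142780) = 139464/93281 - ((-35668/43651 - 76075/93674) - 154456)*(-3047 - 142780) = 139464/93281 - (-6661914057/4088963774 - 154456)*(-145827) = 139464/93281 - (-631571650591001)*(-145827)/4088963774 = 139464/93281 - 1*92100199090733902827/4088963774 = 139464/93281 - 92100199090733902827/4088963774 = -8591198670812485945828251/381422629802494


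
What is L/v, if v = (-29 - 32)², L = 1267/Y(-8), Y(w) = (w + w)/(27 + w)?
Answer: -24073/59536 ≈ -0.40434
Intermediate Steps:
Y(w) = 2*w/(27 + w) (Y(w) = (2*w)/(27 + w) = 2*w/(27 + w))
L = -24073/16 (L = 1267/((2*(-8)/(27 - 8))) = 1267/((2*(-8)/19)) = 1267/((2*(-8)*(1/19))) = 1267/(-16/19) = 1267*(-19/16) = -24073/16 ≈ -1504.6)
v = 3721 (v = (-61)² = 3721)
L/v = -24073/16/3721 = -24073/16*1/3721 = -24073/59536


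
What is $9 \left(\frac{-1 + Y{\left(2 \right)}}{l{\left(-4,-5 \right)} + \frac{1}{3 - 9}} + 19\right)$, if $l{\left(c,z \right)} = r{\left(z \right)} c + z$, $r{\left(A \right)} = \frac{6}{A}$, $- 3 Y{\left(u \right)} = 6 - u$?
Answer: $\frac{2511}{11} \approx 228.27$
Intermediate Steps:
$Y{\left(u \right)} = -2 + \frac{u}{3}$ ($Y{\left(u \right)} = - \frac{6 - u}{3} = -2 + \frac{u}{3}$)
$l{\left(c,z \right)} = z + \frac{6 c}{z}$ ($l{\left(c,z \right)} = \frac{6}{z} c + z = \frac{6 c}{z} + z = z + \frac{6 c}{z}$)
$9 \left(\frac{-1 + Y{\left(2 \right)}}{l{\left(-4,-5 \right)} + \frac{1}{3 - 9}} + 19\right) = 9 \left(\frac{-1 + \left(-2 + \frac{1}{3} \cdot 2\right)}{\left(-5 + 6 \left(-4\right) \frac{1}{-5}\right) + \frac{1}{3 - 9}} + 19\right) = 9 \left(\frac{-1 + \left(-2 + \frac{2}{3}\right)}{\left(-5 + 6 \left(-4\right) \left(- \frac{1}{5}\right)\right) + \frac{1}{-6}} + 19\right) = 9 \left(\frac{-1 - \frac{4}{3}}{\left(-5 + \frac{24}{5}\right) - \frac{1}{6}} + 19\right) = 9 \left(- \frac{7}{3 \left(- \frac{1}{5} - \frac{1}{6}\right)} + 19\right) = 9 \left(- \frac{7}{3 \left(- \frac{11}{30}\right)} + 19\right) = 9 \left(\left(- \frac{7}{3}\right) \left(- \frac{30}{11}\right) + 19\right) = 9 \left(\frac{70}{11} + 19\right) = 9 \cdot \frac{279}{11} = \frac{2511}{11}$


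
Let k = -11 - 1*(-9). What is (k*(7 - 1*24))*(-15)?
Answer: -510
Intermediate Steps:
k = -2 (k = -11 + 9 = -2)
(k*(7 - 1*24))*(-15) = -2*(7 - 1*24)*(-15) = -2*(7 - 24)*(-15) = -2*(-17)*(-15) = 34*(-15) = -510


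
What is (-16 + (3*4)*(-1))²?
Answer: 784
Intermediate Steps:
(-16 + (3*4)*(-1))² = (-16 + 12*(-1))² = (-16 - 12)² = (-28)² = 784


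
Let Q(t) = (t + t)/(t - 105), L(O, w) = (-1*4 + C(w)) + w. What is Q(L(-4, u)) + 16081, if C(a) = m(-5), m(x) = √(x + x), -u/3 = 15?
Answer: 190776459/11863 - 105*I*√10/11863 ≈ 16082.0 - 0.027989*I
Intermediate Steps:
u = -45 (u = -3*15 = -45)
m(x) = √2*√x (m(x) = √(2*x) = √2*√x)
C(a) = I*√10 (C(a) = √2*√(-5) = √2*(I*√5) = I*√10)
L(O, w) = -4 + w + I*√10 (L(O, w) = (-1*4 + I*√10) + w = (-4 + I*√10) + w = -4 + w + I*√10)
Q(t) = 2*t/(-105 + t) (Q(t) = (2*t)/(-105 + t) = 2*t/(-105 + t))
Q(L(-4, u)) + 16081 = 2*(-4 - 45 + I*√10)/(-105 + (-4 - 45 + I*√10)) + 16081 = 2*(-49 + I*√10)/(-105 + (-49 + I*√10)) + 16081 = 2*(-49 + I*√10)/(-154 + I*√10) + 16081 = 16081 + 2*(-49 + I*√10)/(-154 + I*√10)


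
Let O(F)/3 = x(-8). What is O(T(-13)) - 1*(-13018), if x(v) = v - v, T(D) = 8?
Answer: 13018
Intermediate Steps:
x(v) = 0
O(F) = 0 (O(F) = 3*0 = 0)
O(T(-13)) - 1*(-13018) = 0 - 1*(-13018) = 0 + 13018 = 13018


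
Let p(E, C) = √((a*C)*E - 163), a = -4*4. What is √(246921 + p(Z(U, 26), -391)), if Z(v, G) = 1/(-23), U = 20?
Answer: √(246921 + I*√435) ≈ 496.91 + 0.021*I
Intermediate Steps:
a = -16
Z(v, G) = -1/23
p(E, C) = √(-163 - 16*C*E) (p(E, C) = √((-16*C)*E - 163) = √(-16*C*E - 163) = √(-163 - 16*C*E))
√(246921 + p(Z(U, 26), -391)) = √(246921 + √(-163 - 16*(-391)*(-1/23))) = √(246921 + √(-163 - 272)) = √(246921 + √(-435)) = √(246921 + I*√435)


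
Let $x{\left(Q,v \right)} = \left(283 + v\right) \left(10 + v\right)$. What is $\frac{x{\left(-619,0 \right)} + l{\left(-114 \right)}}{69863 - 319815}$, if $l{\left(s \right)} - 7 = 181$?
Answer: $- \frac{1509}{124976} \approx -0.012074$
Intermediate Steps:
$x{\left(Q,v \right)} = \left(10 + v\right) \left(283 + v\right)$
$l{\left(s \right)} = 188$ ($l{\left(s \right)} = 7 + 181 = 188$)
$\frac{x{\left(-619,0 \right)} + l{\left(-114 \right)}}{69863 - 319815} = \frac{\left(2830 + 0^{2} + 293 \cdot 0\right) + 188}{69863 - 319815} = \frac{\left(2830 + 0 + 0\right) + 188}{-249952} = \left(2830 + 188\right) \left(- \frac{1}{249952}\right) = 3018 \left(- \frac{1}{249952}\right) = - \frac{1509}{124976}$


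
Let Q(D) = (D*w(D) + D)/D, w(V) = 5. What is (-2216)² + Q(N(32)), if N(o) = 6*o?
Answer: 4910662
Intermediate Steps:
Q(D) = 6 (Q(D) = (D*5 + D)/D = (5*D + D)/D = (6*D)/D = 6)
(-2216)² + Q(N(32)) = (-2216)² + 6 = 4910656 + 6 = 4910662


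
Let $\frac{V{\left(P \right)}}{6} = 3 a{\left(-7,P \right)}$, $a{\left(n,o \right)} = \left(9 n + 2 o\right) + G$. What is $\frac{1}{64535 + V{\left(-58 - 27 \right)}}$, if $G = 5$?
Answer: $\frac{1}{60431} \approx 1.6548 \cdot 10^{-5}$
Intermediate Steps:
$a{\left(n,o \right)} = 5 + 2 o + 9 n$ ($a{\left(n,o \right)} = \left(9 n + 2 o\right) + 5 = \left(2 o + 9 n\right) + 5 = 5 + 2 o + 9 n$)
$V{\left(P \right)} = -1044 + 36 P$ ($V{\left(P \right)} = 6 \cdot 3 \left(5 + 2 P + 9 \left(-7\right)\right) = 6 \cdot 3 \left(5 + 2 P - 63\right) = 6 \cdot 3 \left(-58 + 2 P\right) = 6 \left(-174 + 6 P\right) = -1044 + 36 P$)
$\frac{1}{64535 + V{\left(-58 - 27 \right)}} = \frac{1}{64535 + \left(-1044 + 36 \left(-58 - 27\right)\right)} = \frac{1}{64535 + \left(-1044 + 36 \left(-85\right)\right)} = \frac{1}{64535 - 4104} = \frac{1}{60431}$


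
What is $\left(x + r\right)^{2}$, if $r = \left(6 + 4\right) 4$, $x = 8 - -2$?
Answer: $2500$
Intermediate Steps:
$x = 10$ ($x = 8 + 2 = 10$)
$r = 40$ ($r = 10 \cdot 4 = 40$)
$\left(x + r\right)^{2} = \left(10 + 40\right)^{2} = 50^{2} = 2500$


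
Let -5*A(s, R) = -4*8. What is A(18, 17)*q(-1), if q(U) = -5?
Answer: -32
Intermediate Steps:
A(s, R) = 32/5 (A(s, R) = -(-4)*8/5 = -⅕*(-32) = 32/5)
A(18, 17)*q(-1) = (32/5)*(-5) = -32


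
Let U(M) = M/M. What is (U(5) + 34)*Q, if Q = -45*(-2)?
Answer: 3150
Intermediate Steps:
U(M) = 1
Q = 90
(U(5) + 34)*Q = (1 + 34)*90 = 35*90 = 3150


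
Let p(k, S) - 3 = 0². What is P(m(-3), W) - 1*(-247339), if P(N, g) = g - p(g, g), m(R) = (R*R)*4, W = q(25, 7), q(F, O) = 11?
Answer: 247347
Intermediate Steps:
W = 11
p(k, S) = 3 (p(k, S) = 3 + 0² = 3 + 0 = 3)
m(R) = 4*R² (m(R) = R²*4 = 4*R²)
P(N, g) = -3 + g (P(N, g) = g - 1*3 = g - 3 = -3 + g)
P(m(-3), W) - 1*(-247339) = (-3 + 11) - 1*(-247339) = 8 + 247339 = 247347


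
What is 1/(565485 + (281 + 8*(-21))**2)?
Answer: 1/578254 ≈ 1.7293e-6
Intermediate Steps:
1/(565485 + (281 + 8*(-21))**2) = 1/(565485 + (281 - 168)**2) = 1/(565485 + 113**2) = 1/(565485 + 12769) = 1/578254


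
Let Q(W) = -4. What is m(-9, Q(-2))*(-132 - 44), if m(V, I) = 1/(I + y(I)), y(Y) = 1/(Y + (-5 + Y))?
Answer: 2288/53 ≈ 43.170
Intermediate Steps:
y(Y) = 1/(-5 + 2*Y)
m(V, I) = 1/(I + 1/(-5 + 2*I))
m(-9, Q(-2))*(-132 - 44) = ((-5 + 2*(-4))/(1 - 4*(-5 + 2*(-4))))*(-132 - 44) = ((-5 - 8)/(1 - 4*(-5 - 8)))*(-176) = (-13/(1 - 4*(-13)))*(-176) = (-13/(1 + 52))*(-176) = (-13/53)*(-176) = ((1/53)*(-13))*(-176) = -13/53*(-176) = 2288/53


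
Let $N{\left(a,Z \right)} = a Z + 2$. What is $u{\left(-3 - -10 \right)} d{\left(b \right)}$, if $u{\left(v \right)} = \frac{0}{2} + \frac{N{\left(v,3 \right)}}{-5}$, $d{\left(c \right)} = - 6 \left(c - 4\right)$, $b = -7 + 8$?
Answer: $- \frac{414}{5} \approx -82.8$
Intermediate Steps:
$N{\left(a,Z \right)} = 2 + Z a$ ($N{\left(a,Z \right)} = Z a + 2 = 2 + Z a$)
$b = 1$
$d{\left(c \right)} = 24 - 6 c$ ($d{\left(c \right)} = - 6 \left(-4 + c\right) = 24 - 6 c$)
$u{\left(v \right)} = - \frac{2}{5} - \frac{3 v}{5}$ ($u{\left(v \right)} = \frac{0}{2} + \frac{2 + 3 v}{-5} = 0 \cdot \frac{1}{2} + \left(2 + 3 v\right) \left(- \frac{1}{5}\right) = 0 - \left(\frac{2}{5} + \frac{3 v}{5}\right) = - \frac{2}{5} - \frac{3 v}{5}$)
$u{\left(-3 - -10 \right)} d{\left(b \right)} = \left(- \frac{2}{5} - \frac{3 \left(-3 - -10\right)}{5}\right) \left(24 - 6\right) = \left(- \frac{2}{5} - \frac{3 \left(-3 + 10\right)}{5}\right) \left(24 - 6\right) = \left(- \frac{2}{5} - \frac{21}{5}\right) 18 = \left(- \frac{23}{5}\right) 18 = - \frac{414}{5}$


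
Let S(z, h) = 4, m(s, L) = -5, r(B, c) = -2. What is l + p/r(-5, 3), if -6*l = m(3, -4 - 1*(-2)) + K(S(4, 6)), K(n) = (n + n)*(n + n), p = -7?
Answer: -19/3 ≈ -6.3333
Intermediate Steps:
K(n) = 4*n² (K(n) = (2*n)*(2*n) = 4*n²)
l = -59/6 (l = -(-5 + 4*4²)/6 = -(-5 + 4*16)/6 = -(-5 + 64)/6 = -⅙*59 = -59/6 ≈ -9.8333)
l + p/r(-5, 3) = -59/6 - 7/(-2) = -59/6 - 7*(-½) = -59/6 + 7/2 = -19/3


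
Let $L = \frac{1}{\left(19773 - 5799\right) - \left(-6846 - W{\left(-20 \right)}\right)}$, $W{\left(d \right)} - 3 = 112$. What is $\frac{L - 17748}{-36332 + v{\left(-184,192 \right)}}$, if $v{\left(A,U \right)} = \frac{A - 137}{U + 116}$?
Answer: $\frac{114438748732}{234274729495} \approx 0.48848$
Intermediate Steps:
$W{\left(d \right)} = 115$ ($W{\left(d \right)} = 3 + 112 = 115$)
$v{\left(A,U \right)} = \frac{-137 + A}{116 + U}$
$L = \frac{1}{20935}$ ($L = \frac{1}{\left(19773 - 5799\right) + \left(\left(14427 + 115\right) - 7581\right)} = \frac{1}{13974 + \left(14542 - 7581\right)} = \frac{1}{13974 + 6961} = \frac{1}{20935} \approx 4.7767 \cdot 10^{-5}$)
$\frac{L - 17748}{-36332 + v{\left(-184,192 \right)}} = \frac{\frac{1}{20935} - 17748}{-36332 + \frac{-137 - 184}{116 + 192}} = - \frac{371554379}{20935 \left(-36332 + \frac{1}{308} \left(-321\right)\right)} = - \frac{371554379}{20935 \left(-36332 - \frac{321}{308}\right)} = - \frac{371554379}{20935 \left(- \frac{11190577}{308}\right)} = \left(- \frac{371554379}{20935}\right) \left(- \frac{308}{11190577}\right) = \frac{114438748732}{234274729495}$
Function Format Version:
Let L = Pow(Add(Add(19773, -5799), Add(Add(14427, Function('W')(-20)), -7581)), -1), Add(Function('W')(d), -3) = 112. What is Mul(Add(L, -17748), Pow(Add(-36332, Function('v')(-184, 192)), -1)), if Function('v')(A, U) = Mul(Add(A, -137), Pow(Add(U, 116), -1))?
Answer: Rational(114438748732, 234274729495) ≈ 0.48848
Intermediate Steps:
Function('W')(d) = 115 (Function('W')(d) = Add(3, 112) = 115)
Function('v')(A, U) = Mul(Pow(Add(116, U), -1), Add(-137, A)) (Function('v')(A, U) = Mul(Add(-137, A), Pow(Add(116, U), -1)) = Mul(Pow(Add(116, U), -1), Add(-137, A)))
L = Rational(1, 20935) (L = Pow(Add(Add(19773, -5799), Add(Add(14427, 115), -7581)), -1) = Pow(Add(13974, Add(14542, -7581)), -1) = Pow(Add(13974, 6961), -1) = Pow(20935, -1) = Rational(1, 20935) ≈ 4.7767e-5)
Mul(Add(L, -17748), Pow(Add(-36332, Function('v')(-184, 192)), -1)) = Mul(Add(Rational(1, 20935), -17748), Pow(Add(-36332, Mul(Pow(Add(116, 192), -1), Add(-137, -184))), -1)) = Mul(Rational(-371554379, 20935), Pow(Add(-36332, Mul(Pow(308, -1), -321)), -1)) = Mul(Rational(-371554379, 20935), Pow(Add(-36332, Mul(Rational(1, 308), -321)), -1)) = Mul(Rational(-371554379, 20935), Pow(Add(-36332, Rational(-321, 308)), -1)) = Mul(Rational(-371554379, 20935), Pow(Rational(-11190577, 308), -1)) = Mul(Rational(-371554379, 20935), Rational(-308, 11190577)) = Rational(114438748732, 234274729495)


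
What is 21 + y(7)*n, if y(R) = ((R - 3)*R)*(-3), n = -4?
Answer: 357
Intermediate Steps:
y(R) = -3*R*(-3 + R) (y(R) = ((-3 + R)*R)*(-3) = (R*(-3 + R))*(-3) = -3*R*(-3 + R))
21 + y(7)*n = 21 + (3*7*(3 - 1*7))*(-4) = 21 + (3*7*(3 - 7))*(-4) = 21 + (3*7*(-4))*(-4) = 21 - 84*(-4) = 21 + 336 = 357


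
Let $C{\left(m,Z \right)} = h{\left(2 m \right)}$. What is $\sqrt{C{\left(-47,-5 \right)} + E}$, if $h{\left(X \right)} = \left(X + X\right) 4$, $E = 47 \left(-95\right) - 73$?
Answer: $23 i \sqrt{10} \approx 72.732 i$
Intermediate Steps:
$E = -4538$ ($E = -4465 - 73 = -4538$)
$h{\left(X \right)} = 8 X$ ($h{\left(X \right)} = 2 X 4 = 8 X$)
$C{\left(m,Z \right)} = 16 m$ ($C{\left(m,Z \right)} = 8 \cdot 2 m = 16 m$)
$\sqrt{C{\left(-47,-5 \right)} + E} = \sqrt{16 \left(-47\right) - 4538} = \sqrt{-752 - 4538} = \sqrt{-5290} = 23 i \sqrt{10}$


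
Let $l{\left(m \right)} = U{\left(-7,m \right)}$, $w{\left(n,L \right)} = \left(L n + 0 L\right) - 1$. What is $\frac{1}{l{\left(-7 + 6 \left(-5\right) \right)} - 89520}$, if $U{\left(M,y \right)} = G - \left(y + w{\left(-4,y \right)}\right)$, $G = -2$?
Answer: $- \frac{1}{89632} \approx -1.1157 \cdot 10^{-5}$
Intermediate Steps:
$w{\left(n,L \right)} = -1 + L n$ ($w{\left(n,L \right)} = \left(L n + 0\right) - 1 = L n - 1 = -1 + L n$)
$U{\left(M,y \right)} = -1 + 3 y$ ($U{\left(M,y \right)} = -2 - \left(y + \left(-1 + y \left(-4\right)\right)\right) = -2 - \left(y - \left(1 + 4 y\right)\right) = -2 - \left(-1 - 3 y\right) = -2 + \left(1 + 3 y\right) = -1 + 3 y$)
$l{\left(m \right)} = -1 + 3 m$
$\frac{1}{l{\left(-7 + 6 \left(-5\right) \right)} - 89520} = \frac{1}{\left(-1 + 3 \left(-7 + 6 \left(-5\right)\right)\right) - 89520} = \frac{1}{\left(-1 + 3 \left(-7 - 30\right)\right) - 89520} = \frac{1}{\left(-1 + 3 \left(-37\right)\right) - 89520} = \frac{1}{\left(-1 - 111\right) - 89520} = \frac{1}{-112 - 89520} = \frac{1}{-89632} = - \frac{1}{89632}$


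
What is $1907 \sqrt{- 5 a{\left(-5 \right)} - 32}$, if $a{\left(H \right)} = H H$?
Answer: $1907 i \sqrt{157} \approx 23895.0 i$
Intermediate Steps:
$a{\left(H \right)} = H^{2}$
$1907 \sqrt{- 5 a{\left(-5 \right)} - 32} = 1907 \sqrt{- 5 \left(-5\right)^{2} - 32} = 1907 \sqrt{\left(-5\right) 25 - 32} = 1907 \sqrt{-125 - 32} = 1907 \sqrt{-157} = 1907 i \sqrt{157}$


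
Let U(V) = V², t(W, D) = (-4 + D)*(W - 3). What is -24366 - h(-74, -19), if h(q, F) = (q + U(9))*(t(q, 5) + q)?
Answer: -23309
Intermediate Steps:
t(W, D) = (-4 + D)*(-3 + W)
h(q, F) = (-3 + 2*q)*(81 + q) (h(q, F) = (q + 9²)*((12 - 4*q - 3*5 + 5*q) + q) = (q + 81)*((12 - 4*q - 15 + 5*q) + q) = (81 + q)*((-3 + q) + q) = (81 + q)*(-3 + 2*q) = (-3 + 2*q)*(81 + q))
-24366 - h(-74, -19) = -24366 - (-243 + 2*(-74)² + 159*(-74)) = -24366 - (-243 + 2*5476 - 11766) = -24366 - (-243 + 10952 - 11766) = -24366 - 1*(-1057) = -24366 + 1057 = -23309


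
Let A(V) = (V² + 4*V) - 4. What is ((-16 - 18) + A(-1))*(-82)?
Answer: 3362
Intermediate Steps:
A(V) = -4 + V² + 4*V
((-16 - 18) + A(-1))*(-82) = ((-16 - 18) + (-4 + (-1)² + 4*(-1)))*(-82) = (-34 + (-4 + 1 - 4))*(-82) = (-34 - 7)*(-82) = -41*(-82) = 3362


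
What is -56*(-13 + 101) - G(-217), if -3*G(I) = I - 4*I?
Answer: -4711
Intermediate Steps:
G(I) = I (G(I) = -(I - 4*I)/3 = -(-1)*I = I)
-56*(-13 + 101) - G(-217) = -56*(-13 + 101) - 1*(-217) = -56*88 + 217 = -4928 + 217 = -4711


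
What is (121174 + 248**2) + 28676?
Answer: 211354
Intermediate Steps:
(121174 + 248**2) + 28676 = (121174 + 61504) + 28676 = 182678 + 28676 = 211354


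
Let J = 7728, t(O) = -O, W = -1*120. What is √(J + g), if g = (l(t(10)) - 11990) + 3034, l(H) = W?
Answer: 2*I*√337 ≈ 36.715*I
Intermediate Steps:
W = -120
l(H) = -120
g = -9076 (g = (-120 - 11990) + 3034 = -12110 + 3034 = -9076)
√(J + g) = √(7728 - 9076) = √(-1348) = 2*I*√337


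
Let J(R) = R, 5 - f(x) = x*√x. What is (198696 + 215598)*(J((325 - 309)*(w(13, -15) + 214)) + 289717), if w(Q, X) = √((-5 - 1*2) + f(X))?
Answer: 121446557454 + 6628704*√(-2 + 15*I*√15) ≈ 1.2148e+11 + 3.6346e+7*I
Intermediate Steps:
f(x) = 5 - x^(3/2) (f(x) = 5 - x*√x = 5 - x^(3/2))
w(Q, X) = √(-2 - X^(3/2)) (w(Q, X) = √((-5 - 1*2) + (5 - X^(3/2))) = √((-5 - 2) + (5 - X^(3/2))) = √(-7 + (5 - X^(3/2))) = √(-2 - X^(3/2)))
(198696 + 215598)*(J((325 - 309)*(w(13, -15) + 214)) + 289717) = (198696 + 215598)*((325 - 309)*(√(-2 - (-15)^(3/2)) + 214) + 289717) = 414294*(16*(√(-2 - (-15)*I*√15) + 214) + 289717) = 414294*(16*(√(-2 + 15*I*√15) + 214) + 289717) = 414294*(16*(214 + √(-2 + 15*I*√15)) + 289717) = 414294*((3424 + 16*√(-2 + 15*I*√15)) + 289717) = 414294*(293141 + 16*√(-2 + 15*I*√15)) = 121446557454 + 6628704*√(-2 + 15*I*√15)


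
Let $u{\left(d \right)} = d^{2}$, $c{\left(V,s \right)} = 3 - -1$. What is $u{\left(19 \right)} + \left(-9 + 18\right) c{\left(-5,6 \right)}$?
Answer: $397$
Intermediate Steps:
$c{\left(V,s \right)} = 4$ ($c{\left(V,s \right)} = 3 + 1 = 4$)
$u{\left(19 \right)} + \left(-9 + 18\right) c{\left(-5,6 \right)} = 19^{2} + \left(-9 + 18\right) 4 = 361 + 9 \cdot 4 = 361 + 36 = 397$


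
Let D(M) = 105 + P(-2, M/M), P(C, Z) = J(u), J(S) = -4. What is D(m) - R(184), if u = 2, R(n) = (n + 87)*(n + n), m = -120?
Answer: -99627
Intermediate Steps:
R(n) = 2*n*(87 + n) (R(n) = (87 + n)*(2*n) = 2*n*(87 + n))
P(C, Z) = -4
D(M) = 101 (D(M) = 105 - 4 = 101)
D(m) - R(184) = 101 - 2*184*(87 + 184) = 101 - 2*184*271 = 101 - 1*99728 = 101 - 99728 = -99627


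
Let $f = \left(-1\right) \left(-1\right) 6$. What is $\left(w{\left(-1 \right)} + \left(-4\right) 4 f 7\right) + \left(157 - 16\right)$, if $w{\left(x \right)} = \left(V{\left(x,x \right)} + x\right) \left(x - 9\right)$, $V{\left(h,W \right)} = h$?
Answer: $-511$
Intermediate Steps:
$w{\left(x \right)} = 2 x \left(-9 + x\right)$ ($w{\left(x \right)} = \left(x + x\right) \left(x - 9\right) = 2 x \left(-9 + x\right)$)
$f = 6$ ($f = 1 \cdot 6 = 6$)
$\left(w{\left(-1 \right)} + \left(-4\right) 4 f 7\right) + \left(157 - 16\right) = \left(2 \left(-1\right) \left(-9 - 1\right) + \left(-4\right) 4 \cdot 6 \cdot 7\right) + \left(157 - 16\right) = \left(2 \left(-1\right) \left(-10\right) + \left(-16\right) 6 \cdot 7\right) + \left(157 - 16\right) = \left(20 - 672\right) + 141 = -652 + 141 = -511$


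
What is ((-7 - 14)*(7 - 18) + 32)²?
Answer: 69169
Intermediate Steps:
((-7 - 14)*(7 - 18) + 32)² = (-21*(-11) + 32)² = (231 + 32)² = 263² = 69169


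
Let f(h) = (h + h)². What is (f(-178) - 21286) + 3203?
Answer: 108653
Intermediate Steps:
f(h) = 4*h² (f(h) = (2*h)² = 4*h²)
(f(-178) - 21286) + 3203 = (4*(-178)² - 21286) + 3203 = (4*31684 - 21286) + 3203 = (126736 - 21286) + 3203 = 105450 + 3203 = 108653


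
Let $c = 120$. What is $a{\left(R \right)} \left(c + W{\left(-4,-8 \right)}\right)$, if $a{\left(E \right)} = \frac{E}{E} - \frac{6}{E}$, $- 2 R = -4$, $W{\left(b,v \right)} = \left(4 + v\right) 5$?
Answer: $-200$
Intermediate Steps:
$W{\left(b,v \right)} = 20 + 5 v$
$R = 2$ ($R = \left(- \frac{1}{2}\right) \left(-4\right) = 2$)
$a{\left(E \right)} = 1 - \frac{6}{E}$
$a{\left(R \right)} \left(c + W{\left(-4,-8 \right)}\right) = \frac{-6 + 2}{2} \left(120 + \left(20 + 5 \left(-8\right)\right)\right) = \frac{1}{2} \left(-4\right) \left(120 + \left(20 - 40\right)\right) = - 2 \left(120 - 20\right) = \left(-2\right) 100 = -200$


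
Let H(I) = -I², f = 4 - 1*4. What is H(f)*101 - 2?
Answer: -2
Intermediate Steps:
f = 0 (f = 4 - 4 = 0)
H(f)*101 - 2 = -1*0²*101 - 2 = -1*0*101 - 2 = 0*101 - 2 = 0 - 2 = -2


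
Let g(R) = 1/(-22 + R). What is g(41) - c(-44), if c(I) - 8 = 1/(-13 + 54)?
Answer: -6210/779 ≈ -7.9718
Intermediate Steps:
c(I) = 329/41 (c(I) = 8 + 1/(-13 + 54) = 8 + 1/41 = 329/41)
g(41) - c(-44) = 1/(-22 + 41) - 1*329/41 = 1/19 - 329/41 = -6210/779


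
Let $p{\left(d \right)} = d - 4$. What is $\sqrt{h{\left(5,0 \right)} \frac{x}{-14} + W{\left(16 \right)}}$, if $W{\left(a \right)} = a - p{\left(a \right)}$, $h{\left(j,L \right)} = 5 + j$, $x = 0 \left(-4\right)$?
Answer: $2$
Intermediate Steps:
$x = 0$
$p{\left(d \right)} = -4 + d$
$W{\left(a \right)} = 4$ ($W{\left(a \right)} = a - \left(-4 + a\right) = 4$)
$\sqrt{h{\left(5,0 \right)} \frac{x}{-14} + W{\left(16 \right)}} = \sqrt{\left(5 + 5\right) \frac{0}{-14} + 4} = \sqrt{10 \cdot 0 \left(- \frac{1}{14}\right) + 4} = \sqrt{10 \cdot 0 + 4} = \sqrt{0 + 4} = \sqrt{4} = 2$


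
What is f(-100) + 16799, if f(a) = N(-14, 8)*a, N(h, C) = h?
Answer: 18199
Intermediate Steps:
f(a) = -14*a
f(-100) + 16799 = -14*(-100) + 16799 = 1400 + 16799 = 18199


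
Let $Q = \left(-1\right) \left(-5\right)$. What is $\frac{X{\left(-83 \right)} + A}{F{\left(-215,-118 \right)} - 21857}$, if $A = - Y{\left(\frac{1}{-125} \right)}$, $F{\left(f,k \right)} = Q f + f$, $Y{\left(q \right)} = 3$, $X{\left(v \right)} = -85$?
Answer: $\frac{88}{23147} \approx 0.0038018$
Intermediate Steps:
$Q = 5$
$F{\left(f,k \right)} = 6 f$ ($F{\left(f,k \right)} = 5 f + f = 6 f$)
$A = -3$ ($A = \left(-1\right) 3 = -3$)
$\frac{X{\left(-83 \right)} + A}{F{\left(-215,-118 \right)} - 21857} = \frac{-85 - 3}{6 \left(-215\right) - 21857} = - \frac{88}{-1290 - 21857} = - \frac{88}{-23147} = \left(-88\right) \left(- \frac{1}{23147}\right) = \frac{88}{23147}$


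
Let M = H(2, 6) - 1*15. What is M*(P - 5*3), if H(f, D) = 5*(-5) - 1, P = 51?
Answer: -1476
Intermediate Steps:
H(f, D) = -26 (H(f, D) = -25 - 1 = -26)
M = -41 (M = -26 - 1*15 = -26 - 15 = -41)
M*(P - 5*3) = -41*(51 - 5*3) = -41*(51 - 15) = -41*36 = -1476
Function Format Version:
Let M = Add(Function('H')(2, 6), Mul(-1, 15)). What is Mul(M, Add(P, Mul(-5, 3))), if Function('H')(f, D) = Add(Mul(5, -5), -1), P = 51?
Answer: -1476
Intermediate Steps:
Function('H')(f, D) = -26 (Function('H')(f, D) = Add(-25, -1) = -26)
M = -41 (M = Add(-26, Mul(-1, 15)) = Add(-26, -15) = -41)
Mul(M, Add(P, Mul(-5, 3))) = Mul(-41, Add(51, Mul(-5, 3))) = Mul(-41, Add(51, -15)) = Mul(-41, 36) = -1476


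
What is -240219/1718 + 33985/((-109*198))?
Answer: -1310698172/9269469 ≈ -141.40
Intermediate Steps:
-240219/1718 + 33985/((-109*198)) = -240219*1/1718 + 33985/(-21582) = -240219/1718 + 33985*(-1/21582) = -240219/1718 - 33985/21582 = -1310698172/9269469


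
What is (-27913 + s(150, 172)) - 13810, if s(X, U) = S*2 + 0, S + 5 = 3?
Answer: -41727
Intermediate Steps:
S = -2 (S = -5 + 3 = -2)
s(X, U) = -4 (s(X, U) = -2*2 + 0 = -4 + 0 = -4)
(-27913 + s(150, 172)) - 13810 = (-27913 - 4) - 13810 = -27917 - 13810 = -41727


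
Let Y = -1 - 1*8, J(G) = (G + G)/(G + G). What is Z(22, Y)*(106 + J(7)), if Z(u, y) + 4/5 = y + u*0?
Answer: -5243/5 ≈ -1048.6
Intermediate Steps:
J(G) = 1 (J(G) = (2*G)/((2*G)) = (2*G)*(1/(2*G)) = 1)
Y = -9 (Y = -1 - 8 = -9)
Z(u, y) = -4/5 + y (Z(u, y) = -4/5 + (y + u*0) = -4/5 + (y + 0) = -4/5 + y)
Z(22, Y)*(106 + J(7)) = (-4/5 - 9)*(106 + 1) = -49/5*107 = -5243/5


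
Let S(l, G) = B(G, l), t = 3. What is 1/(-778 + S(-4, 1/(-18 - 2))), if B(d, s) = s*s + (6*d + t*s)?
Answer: -10/7743 ≈ -0.0012915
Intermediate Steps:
B(d, s) = s**2 + 3*s + 6*d (B(d, s) = s*s + (6*d + 3*s) = s**2 + (3*s + 6*d) = s**2 + 3*s + 6*d)
S(l, G) = l**2 + 3*l + 6*G
1/(-778 + S(-4, 1/(-18 - 2))) = 1/(-778 + ((-4)**2 + 3*(-4) + 6/(-18 - 2))) = 1/(-778 + (16 - 12 + 6/(-20))) = 1/(-778 + (16 - 12 + 6*(-1/20))) = 1/(-778 + (16 - 12 - 3/10)) = 1/(-778 + 37/10) = 1/(-7743/10) = -10/7743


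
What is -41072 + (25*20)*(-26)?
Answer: -54072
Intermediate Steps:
-41072 + (25*20)*(-26) = -41072 + 500*(-26) = -41072 - 13000 = -54072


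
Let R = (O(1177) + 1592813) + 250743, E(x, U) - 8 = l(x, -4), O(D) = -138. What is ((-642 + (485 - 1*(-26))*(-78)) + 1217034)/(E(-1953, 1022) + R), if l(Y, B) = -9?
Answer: 1176534/1843417 ≈ 0.63824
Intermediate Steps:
E(x, U) = -1 (E(x, U) = 8 - 9 = -1)
R = 1843418 (R = (-138 + 1592813) + 250743 = 1592675 + 250743 = 1843418)
((-642 + (485 - 1*(-26))*(-78)) + 1217034)/(E(-1953, 1022) + R) = ((-642 + (485 - 1*(-26))*(-78)) + 1217034)/(-1 + 1843418) = ((-642 + (485 + 26)*(-78)) + 1217034)/1843417 = ((-642 + 511*(-78)) + 1217034)*(1/1843417) = ((-642 - 39858) + 1217034)*(1/1843417) = (-40500 + 1217034)*(1/1843417) = 1176534*(1/1843417) = 1176534/1843417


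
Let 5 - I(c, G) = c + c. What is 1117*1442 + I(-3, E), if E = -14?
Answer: 1610725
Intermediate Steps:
I(c, G) = 5 - 2*c (I(c, G) = 5 - (c + c) = 5 - 2*c)
1117*1442 + I(-3, E) = 1117*1442 + (5 - 2*(-3)) = 1610714 + (5 + 6) = 1610714 + 11 = 1610725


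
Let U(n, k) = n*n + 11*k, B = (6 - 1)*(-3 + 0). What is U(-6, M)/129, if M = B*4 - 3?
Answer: -219/43 ≈ -5.0930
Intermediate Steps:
B = -15 (B = 5*(-3) = -15)
M = -63 (M = -15*4 - 3 = -60 - 3 = -63)
U(n, k) = n² + 11*k
U(-6, M)/129 = ((-6)² + 11*(-63))/129 = (36 - 693)*(1/129) = -657*1/129 = -219/43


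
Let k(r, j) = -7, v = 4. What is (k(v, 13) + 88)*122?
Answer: 9882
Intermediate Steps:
(k(v, 13) + 88)*122 = (-7 + 88)*122 = 81*122 = 9882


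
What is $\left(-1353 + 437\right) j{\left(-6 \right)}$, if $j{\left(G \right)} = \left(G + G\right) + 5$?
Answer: $6412$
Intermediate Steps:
$j{\left(G \right)} = 5 + 2 G$ ($j{\left(G \right)} = 2 G + 5 = 5 + 2 G$)
$\left(-1353 + 437\right) j{\left(-6 \right)} = \left(-1353 + 437\right) \left(5 + 2 \left(-6\right)\right) = - 916 \left(5 - 12\right) = \left(-916\right) \left(-7\right) = 6412$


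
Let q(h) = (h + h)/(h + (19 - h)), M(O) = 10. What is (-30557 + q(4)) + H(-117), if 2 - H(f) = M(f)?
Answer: -580727/19 ≈ -30565.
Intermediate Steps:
q(h) = 2*h/19 (q(h) = (2*h)/19 = (2*h)*(1/19) = 2*h/19)
H(f) = -8 (H(f) = 2 - 1*10 = 2 - 10 = -8)
(-30557 + q(4)) + H(-117) = (-30557 + (2/19)*4) - 8 = (-30557 + 8/19) - 8 = -580575/19 - 8 = -580727/19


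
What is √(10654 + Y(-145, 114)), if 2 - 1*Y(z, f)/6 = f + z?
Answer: 2*√2713 ≈ 104.17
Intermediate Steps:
Y(z, f) = 12 - 6*f - 6*z (Y(z, f) = 12 - 6*(f + z) = 12 + (-6*f - 6*z) = 12 - 6*f - 6*z)
√(10654 + Y(-145, 114)) = √(10654 + (12 - 6*114 - 6*(-145))) = √(10654 + (12 - 684 + 870)) = √(10654 + 198) = √10852 = 2*√2713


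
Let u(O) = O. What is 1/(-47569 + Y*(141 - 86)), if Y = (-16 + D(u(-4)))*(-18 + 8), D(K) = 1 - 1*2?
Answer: -1/38219 ≈ -2.6165e-5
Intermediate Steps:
D(K) = -1 (D(K) = 1 - 2 = -1)
Y = 170 (Y = (-16 - 1)*(-18 + 8) = -17*(-10) = 170)
1/(-47569 + Y*(141 - 86)) = 1/(-47569 + 170*(141 - 86)) = 1/(-47569 + 170*55) = 1/(-47569 + 9350) = 1/(-38219) = -1/38219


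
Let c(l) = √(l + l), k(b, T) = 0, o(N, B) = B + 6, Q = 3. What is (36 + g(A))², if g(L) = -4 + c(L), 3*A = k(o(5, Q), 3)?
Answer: 1024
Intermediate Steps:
o(N, B) = 6 + B
A = 0 (A = (⅓)*0 = 0)
c(l) = √2*√l (c(l) = √(2*l) = √2*√l)
g(L) = -4 + √2*√L
(36 + g(A))² = (36 + (-4 + √2*√0))² = (36 + (-4 + √2*0))² = (36 + (-4 + 0))² = (36 - 4)² = 32² = 1024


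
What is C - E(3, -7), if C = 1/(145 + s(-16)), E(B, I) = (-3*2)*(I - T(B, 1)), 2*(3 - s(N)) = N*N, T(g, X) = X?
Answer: -959/20 ≈ -47.950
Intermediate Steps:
s(N) = 3 - N²/2 (s(N) = 3 - N*N/2 = 3 - N²/2)
E(B, I) = 6 - 6*I (E(B, I) = (-3*2)*(I - 1*1) = -6*(I - 1) = -6*(-1 + I) = 6 - 6*I)
C = 1/20 (C = 1/(145 + (3 - ½*(-16)²)) = 1/(145 + (3 - ½*256)) = 1/(145 + (3 - 128)) = 1/(145 - 125) = 1/20 ≈ 0.050000)
C - E(3, -7) = 1/20 - (6 - 6*(-7)) = 1/20 - (6 + 42) = 1/20 - 1*48 = 1/20 - 48 = -959/20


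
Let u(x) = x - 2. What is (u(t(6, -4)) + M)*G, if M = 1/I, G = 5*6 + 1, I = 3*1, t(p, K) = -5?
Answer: -620/3 ≈ -206.67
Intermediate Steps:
I = 3
G = 31 (G = 30 + 1 = 31)
M = ⅓ (M = 1/3 = ⅓ ≈ 0.33333)
u(x) = -2 + x
(u(t(6, -4)) + M)*G = ((-2 - 5) + ⅓)*31 = (-7 + ⅓)*31 = -20/3*31 = -620/3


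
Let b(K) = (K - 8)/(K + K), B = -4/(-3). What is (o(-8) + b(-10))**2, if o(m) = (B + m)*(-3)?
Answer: 43681/100 ≈ 436.81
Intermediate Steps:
B = 4/3 (B = -4*(-1/3) = 4/3 ≈ 1.3333)
b(K) = (-8 + K)/(2*K) (b(K) = (-8 + K)/((2*K)) = (-8 + K)*(1/(2*K)) = (-8 + K)/(2*K))
o(m) = -4 - 3*m (o(m) = (4/3 + m)*(-3) = -4 - 3*m)
(o(-8) + b(-10))**2 = ((-4 - 3*(-8)) + (1/2)*(-8 - 10)/(-10))**2 = ((-4 + 24) + (1/2)*(-1/10)*(-18))**2 = (20 + 9/10)**2 = (209/10)**2 = 43681/100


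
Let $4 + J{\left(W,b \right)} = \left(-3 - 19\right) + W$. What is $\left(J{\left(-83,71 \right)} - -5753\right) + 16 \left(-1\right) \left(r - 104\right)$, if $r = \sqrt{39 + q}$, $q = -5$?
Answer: $7308 - 16 \sqrt{34} \approx 7214.7$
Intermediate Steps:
$J{\left(W,b \right)} = -26 + W$ ($J{\left(W,b \right)} = -4 + \left(\left(-3 - 19\right) + W\right) = -4 + \left(-22 + W\right) = -26 + W$)
$r = \sqrt{34}$ ($r = \sqrt{39 - 5} = \sqrt{34} \approx 5.8309$)
$\left(J{\left(-83,71 \right)} - -5753\right) + 16 \left(-1\right) \left(r - 104\right) = \left(\left(-26 - 83\right) - -5753\right) + 16 \left(-1\right) \left(\sqrt{34} - 104\right) = \left(-109 + 5753\right) - 16 \left(-104 + \sqrt{34}\right) = 5644 + \left(1664 - 16 \sqrt{34}\right) = 7308 - 16 \sqrt{34}$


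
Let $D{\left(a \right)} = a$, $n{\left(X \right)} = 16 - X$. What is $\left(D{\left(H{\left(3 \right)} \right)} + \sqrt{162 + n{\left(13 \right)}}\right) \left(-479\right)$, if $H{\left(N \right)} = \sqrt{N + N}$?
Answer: $- 479 \sqrt{6} - 479 \sqrt{165} \approx -7326.2$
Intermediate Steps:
$H{\left(N \right)} = \sqrt{2} \sqrt{N}$ ($H{\left(N \right)} = \sqrt{2 N} = \sqrt{2} \sqrt{N}$)
$\left(D{\left(H{\left(3 \right)} \right)} + \sqrt{162 + n{\left(13 \right)}}\right) \left(-479\right) = \left(\sqrt{2} \sqrt{3} + \sqrt{162 + \left(16 - 13\right)}\right) \left(-479\right) = \left(\sqrt{6} + \sqrt{162 + \left(16 - 13\right)}\right) \left(-479\right) = \left(\sqrt{6} + \sqrt{162 + 3}\right) \left(-479\right) = \left(\sqrt{6} + \sqrt{165}\right) \left(-479\right) = - 479 \sqrt{6} - 479 \sqrt{165}$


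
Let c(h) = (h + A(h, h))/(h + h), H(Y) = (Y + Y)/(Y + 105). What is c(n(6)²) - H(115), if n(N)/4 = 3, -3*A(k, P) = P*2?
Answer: -29/33 ≈ -0.87879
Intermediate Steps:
H(Y) = 2*Y/(105 + Y) (H(Y) = (2*Y)/(105 + Y) = 2*Y/(105 + Y))
A(k, P) = -2*P/3 (A(k, P) = -P*2/3 = -2*P/3)
n(N) = 12 (n(N) = 4*3 = 12)
c(h) = ⅙ (c(h) = (h - 2*h/3)/(h + h) = (h/3)/((2*h)) = (h/3)*(1/(2*h)) = ⅙)
c(n(6)²) - H(115) = ⅙ - 2*115/(105 + 115) = ⅙ - 2*115/220 = ⅙ - 1*23/22 = ⅙ - 23/22 = -29/33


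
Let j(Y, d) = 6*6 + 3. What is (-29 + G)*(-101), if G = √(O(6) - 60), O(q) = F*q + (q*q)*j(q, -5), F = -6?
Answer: 2929 - 202*√327 ≈ -723.79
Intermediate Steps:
j(Y, d) = 39 (j(Y, d) = 36 + 3 = 39)
O(q) = -6*q + 39*q² (O(q) = -6*q + (q*q)*39 = -6*q + q²*39 = -6*q + 39*q²)
G = 2*√327 (G = √(3*6*(-2 + 13*6) - 60) = √(3*6*(-2 + 78) - 60) = √(3*6*76 - 60) = √(1368 - 60) = √1308 = 2*√327 ≈ 36.166)
(-29 + G)*(-101) = (-29 + 2*√327)*(-101) = 2929 - 202*√327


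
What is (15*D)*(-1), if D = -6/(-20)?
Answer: -9/2 ≈ -4.5000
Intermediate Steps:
D = 3/10 (D = -6*(-1/20) = 3/10 ≈ 0.30000)
(15*D)*(-1) = (15*(3/10))*(-1) = (9/2)*(-1) = -9/2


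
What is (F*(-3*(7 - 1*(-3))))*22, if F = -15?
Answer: 9900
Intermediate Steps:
(F*(-3*(7 - 1*(-3))))*22 = -(-45)*(7 - 1*(-3))*22 = -(-45)*(7 + 3)*22 = -(-45)*10*22 = -15*(-30)*22 = 450*22 = 9900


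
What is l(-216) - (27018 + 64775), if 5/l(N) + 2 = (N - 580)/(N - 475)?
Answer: -53794153/586 ≈ -91799.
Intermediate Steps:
l(N) = 5/(-2 + (-580 + N)/(-475 + N)) (l(N) = 5/(-2 + (N - 580)/(N - 475)) = 5/(-2 + (-580 + N)/(-475 + N)))
l(-216) - (27018 + 64775) = 5*(475 - 1*(-216))/(-370 - 216) - (27018 + 64775) = 5*(475 + 216)/(-586) - 1*91793 = 5*(-1/586)*691 - 91793 = -3455/586 - 91793 = -53794153/586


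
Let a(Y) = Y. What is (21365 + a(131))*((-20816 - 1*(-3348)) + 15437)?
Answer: -43658376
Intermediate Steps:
(21365 + a(131))*((-20816 - 1*(-3348)) + 15437) = (21365 + 131)*((-20816 - 1*(-3348)) + 15437) = 21496*((-20816 + 3348) + 15437) = 21496*(-17468 + 15437) = 21496*(-2031) = -43658376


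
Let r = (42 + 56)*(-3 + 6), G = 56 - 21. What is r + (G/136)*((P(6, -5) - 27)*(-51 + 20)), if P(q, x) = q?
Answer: 62769/136 ≈ 461.54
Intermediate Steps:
G = 35
r = 294 (r = 98*3 = 294)
r + (G/136)*((P(6, -5) - 27)*(-51 + 20)) = 294 + (35/136)*((6 - 27)*(-51 + 20)) = 294 + (35*(1/136))*(-21*(-31)) = 294 + (35/136)*651 = 294 + 22785/136 = 62769/136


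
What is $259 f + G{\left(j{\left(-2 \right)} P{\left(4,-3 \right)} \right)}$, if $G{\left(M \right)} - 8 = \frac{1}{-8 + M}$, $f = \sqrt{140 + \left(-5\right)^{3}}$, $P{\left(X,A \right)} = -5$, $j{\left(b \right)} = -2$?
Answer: $\frac{17}{2} + 259 \sqrt{15} \approx 1011.6$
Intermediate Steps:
$f = \sqrt{15}$ ($f = \sqrt{140 - 125} = \sqrt{15} \approx 3.873$)
$G{\left(M \right)} = 8 + \frac{1}{-8 + M}$
$259 f + G{\left(j{\left(-2 \right)} P{\left(4,-3 \right)} \right)} = 259 \sqrt{15} + \frac{-63 + 8 \left(\left(-2\right) \left(-5\right)\right)}{-8 - -10} = 259 \sqrt{15} + \frac{-63 + 8 \cdot 10}{-8 + 10} = 259 \sqrt{15} + \frac{-63 + 80}{2} = 259 \sqrt{15} + \frac{1}{2} \cdot 17 = 259 \sqrt{15} + \frac{17}{2} = \frac{17}{2} + 259 \sqrt{15}$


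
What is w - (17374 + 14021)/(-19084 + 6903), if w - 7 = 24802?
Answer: 23248448/937 ≈ 24812.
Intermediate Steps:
w = 24809 (w = 7 + 24802 = 24809)
w - (17374 + 14021)/(-19084 + 6903) = 24809 - (17374 + 14021)/(-19084 + 6903) = 24809 - 31395/(-12181) = 24809 - 31395*(-1)/12181 = 24809 - 1*(-2415/937) = 24809 + 2415/937 = 23248448/937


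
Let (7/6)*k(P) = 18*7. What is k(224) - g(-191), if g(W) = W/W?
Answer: 107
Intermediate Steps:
k(P) = 108 (k(P) = 6*(18*7)/7 = (6/7)*126 = 108)
g(W) = 1
k(224) - g(-191) = 108 - 1*1 = 108 - 1 = 107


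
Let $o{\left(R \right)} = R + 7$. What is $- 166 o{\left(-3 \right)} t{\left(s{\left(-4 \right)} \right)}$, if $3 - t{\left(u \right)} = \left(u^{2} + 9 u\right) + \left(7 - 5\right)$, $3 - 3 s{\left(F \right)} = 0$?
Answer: $5976$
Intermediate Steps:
$s{\left(F \right)} = 1$ ($s{\left(F \right)} = 1 - 0 = 1 + 0 = 1$)
$o{\left(R \right)} = 7 + R$
$t{\left(u \right)} = 1 - u^{2} - 9 u$ ($t{\left(u \right)} = 3 - \left(\left(u^{2} + 9 u\right) + \left(7 - 5\right)\right) = 3 - \left(\left(u^{2} + 9 u\right) + 2\right) = 3 - \left(2 + u^{2} + 9 u\right) = 1 - u^{2} - 9 u$)
$- 166 o{\left(-3 \right)} t{\left(s{\left(-4 \right)} \right)} = - 166 \left(7 - 3\right) \left(1 - 1^{2} - 9\right) = \left(-166\right) 4 \left(1 - 1 - 9\right) = - 664 \left(1 - 1 - 9\right) = \left(-664\right) \left(-9\right) = 5976$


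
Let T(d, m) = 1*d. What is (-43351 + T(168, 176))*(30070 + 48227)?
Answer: -3381099351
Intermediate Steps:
T(d, m) = d
(-43351 + T(168, 176))*(30070 + 48227) = (-43351 + 168)*(30070 + 48227) = -43183*78297 = -3381099351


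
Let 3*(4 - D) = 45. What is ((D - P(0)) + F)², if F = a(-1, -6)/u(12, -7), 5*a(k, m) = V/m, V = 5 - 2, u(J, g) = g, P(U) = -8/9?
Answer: 40462321/396900 ≈ 101.95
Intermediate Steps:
D = -11 (D = 4 - ⅓*45 = 4 - 15 = -11)
P(U) = -8/9 (P(U) = -8*⅑ = -8/9)
V = 3
a(k, m) = 3/(5*m) (a(k, m) = (3/m)/5 = 3/(5*m))
F = 1/70 (F = ((⅗)/(-6))/(-7) = ((⅗)*(-⅙))*(-⅐) = -⅒*(-⅐) = 1/70 ≈ 0.014286)
((D - P(0)) + F)² = ((-11 - 1*(-8/9)) + 1/70)² = ((-11 + 8/9) + 1/70)² = (-91/9 + 1/70)² = (-6361/630)² = 40462321/396900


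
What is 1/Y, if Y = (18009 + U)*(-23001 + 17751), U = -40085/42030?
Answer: -1401/132453682375 ≈ -1.0577e-8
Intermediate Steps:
U = -8017/8406 (U = -40085*1/42030 = -8017/8406 ≈ -0.95372)
Y = -132453682375/1401 (Y = (18009 - 8017/8406)*(-23001 + 17751) = (151375637/8406)*(-5250) = -132453682375/1401 ≈ -9.4542e+7)
1/Y = 1/(-132453682375/1401) = -1401/132453682375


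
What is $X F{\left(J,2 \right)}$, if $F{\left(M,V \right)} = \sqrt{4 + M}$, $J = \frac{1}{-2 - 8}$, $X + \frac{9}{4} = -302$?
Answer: $- \frac{1217 \sqrt{390}}{40} \approx -600.85$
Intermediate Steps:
$X = - \frac{1217}{4}$ ($X = - \frac{9}{4} - 302 = - \frac{1217}{4} \approx -304.25$)
$J = - \frac{1}{10}$ ($J = \frac{1}{-10} = - \frac{1}{10} \approx -0.1$)
$X F{\left(J,2 \right)} = - \frac{1217 \sqrt{4 - \frac{1}{10}}}{4} = - \frac{1217 \sqrt{\frac{39}{10}}}{4} = - \frac{1217 \frac{\sqrt{390}}{10}}{4} = - \frac{1217 \sqrt{390}}{40}$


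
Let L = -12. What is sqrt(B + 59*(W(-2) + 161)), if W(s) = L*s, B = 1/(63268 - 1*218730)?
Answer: sqrt(263798450885798)/155462 ≈ 104.47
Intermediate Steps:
B = -1/155462 (B = 1/(63268 - 218730) = 1/(-155462) = -1/155462 ≈ -6.4324e-6)
W(s) = -12*s
sqrt(B + 59*(W(-2) + 161)) = sqrt(-1/155462 + 59*(-12*(-2) + 161)) = sqrt(-1/155462 + 59*(24 + 161)) = sqrt(-1/155462 + 59*185) = sqrt(-1/155462 + 10915) = sqrt(1696867729/155462) = sqrt(263798450885798)/155462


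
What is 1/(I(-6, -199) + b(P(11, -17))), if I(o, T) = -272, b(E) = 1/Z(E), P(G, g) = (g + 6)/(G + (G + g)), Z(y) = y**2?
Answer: -121/32887 ≈ -0.0036793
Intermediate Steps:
P(G, g) = (6 + g)/(g + 2*G)
b(E) = E**(-2) (b(E) = 1/(E**2) = E**(-2))
1/(I(-6, -199) + b(P(11, -17))) = 1/(-272 + ((6 - 17)/(-17 + 2*11))**(-2)) = 1/(-272 + (-11/(-17 + 22))**(-2)) = 1/(-272 + (-11/5)**(-2)) = 1/(-272 + 25/121) = 1/(-32887/121) = -121/32887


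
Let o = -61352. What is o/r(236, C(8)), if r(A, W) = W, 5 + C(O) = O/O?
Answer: 15338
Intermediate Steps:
C(O) = -4 (C(O) = -5 + O/O = -5 + 1 = -4)
o/r(236, C(8)) = -61352/(-4) = -61352*(-¼) = 15338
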